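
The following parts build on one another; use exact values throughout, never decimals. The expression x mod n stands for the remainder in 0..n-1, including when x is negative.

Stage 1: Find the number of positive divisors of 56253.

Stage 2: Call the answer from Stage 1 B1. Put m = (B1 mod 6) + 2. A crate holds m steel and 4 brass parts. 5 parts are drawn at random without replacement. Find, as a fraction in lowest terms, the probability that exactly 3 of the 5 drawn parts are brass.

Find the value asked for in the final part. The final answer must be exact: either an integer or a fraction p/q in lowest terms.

3/7

Stage 1: 56253 = 3 * 17 * 1103; number of divisors = (1+1) * (1+1) * (1+1) = 8; answer 8
Stage 2: B1 = 8; m = 4; total draws C(8,5) = 56; favorable C(4,3)*C(4,2) = 24; P = 3/7; answer 3/7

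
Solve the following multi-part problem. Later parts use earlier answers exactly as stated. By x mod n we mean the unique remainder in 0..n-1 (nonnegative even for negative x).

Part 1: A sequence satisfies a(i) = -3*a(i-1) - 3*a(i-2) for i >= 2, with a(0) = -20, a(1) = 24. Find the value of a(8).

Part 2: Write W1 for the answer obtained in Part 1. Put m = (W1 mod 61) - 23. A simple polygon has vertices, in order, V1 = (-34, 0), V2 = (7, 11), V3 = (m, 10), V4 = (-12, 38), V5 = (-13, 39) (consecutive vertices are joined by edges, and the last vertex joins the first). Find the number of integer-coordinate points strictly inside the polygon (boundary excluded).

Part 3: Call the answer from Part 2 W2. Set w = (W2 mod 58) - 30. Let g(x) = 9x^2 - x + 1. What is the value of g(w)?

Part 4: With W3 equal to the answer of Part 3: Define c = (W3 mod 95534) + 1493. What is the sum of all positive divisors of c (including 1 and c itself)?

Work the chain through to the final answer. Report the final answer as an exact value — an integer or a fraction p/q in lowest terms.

Part 1: a(2) = -3*(24) - 3*(-20) = -12; iterating: a(2)=-12, a(3)=-36, a(4)=144, a(5)=-324, a(6)=540, a(7)=-648, a(8)=324; answer 324
Part 2: W1 = 324; m = -4; cross terms: (-34*11 - 7*0)=-374, (7*10 - -4*11)=114, (-4*38 - -12*10)=-32, (-12*39 - -13*38)=26, (-13*0 - -34*39)=1326; twice the area = |1060| = 1060; area = 530; boundary points = 1 + 1 + 4 + 1 + 3 = 10; strictly interior points = area - boundary/2 + 1 = 526; answer 526
Part 3: W2 = 526; w = -26; 9*(-26)^2 - 1*(-26)^1 + 1 = (6084) + (26) + (1) = 6111; answer 6111
Part 4: W3 = 6111; c = 7604; 7604 = 2^2 * 1901; sigma = (1 + 2 + 4) * (1 + 1901) = 7 * 1902 = 13314; answer 13314

13314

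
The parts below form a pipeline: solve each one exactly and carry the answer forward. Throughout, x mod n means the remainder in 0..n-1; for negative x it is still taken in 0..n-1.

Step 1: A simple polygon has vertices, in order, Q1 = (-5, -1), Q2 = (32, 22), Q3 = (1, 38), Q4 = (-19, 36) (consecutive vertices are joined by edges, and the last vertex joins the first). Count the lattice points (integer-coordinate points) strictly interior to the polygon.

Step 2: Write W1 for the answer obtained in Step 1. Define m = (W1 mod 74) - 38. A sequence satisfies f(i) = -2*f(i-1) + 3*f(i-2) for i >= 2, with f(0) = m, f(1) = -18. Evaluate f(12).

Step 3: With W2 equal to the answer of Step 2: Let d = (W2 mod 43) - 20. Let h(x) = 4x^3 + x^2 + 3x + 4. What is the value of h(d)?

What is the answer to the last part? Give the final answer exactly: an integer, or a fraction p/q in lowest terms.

Step 1: cross terms: (-5*22 - 32*-1)=-78, (32*38 - 1*22)=1194, (1*36 - -19*38)=758, (-19*-1 - -5*36)=199; twice the area = |2073| = 2073; area = 2073/2; boundary points = 1 + 1 + 2 + 1 = 5; strictly interior points = area - boundary/2 + 1 = 1035; answer 1035
Step 2: W1 = 1035; m = 35; f(2) = -2*(-18) + 3*(35) = 141; iterating: f(2)=141, f(3)=-336, f(4)=1095, f(5)=-3198, f(6)=9681, f(7)=-28956, f(8)=86955, f(9)=-260778, f(10)=782421, f(11)=-2347176, f(12)=7041615; answer 7041615
Step 3: W2 = 7041615; d = 1; 4*(1)^3 + 1*(1)^2 + 3*(1)^1 + 4 = (4) + (1) + (3) + (4) = 12; answer 12

12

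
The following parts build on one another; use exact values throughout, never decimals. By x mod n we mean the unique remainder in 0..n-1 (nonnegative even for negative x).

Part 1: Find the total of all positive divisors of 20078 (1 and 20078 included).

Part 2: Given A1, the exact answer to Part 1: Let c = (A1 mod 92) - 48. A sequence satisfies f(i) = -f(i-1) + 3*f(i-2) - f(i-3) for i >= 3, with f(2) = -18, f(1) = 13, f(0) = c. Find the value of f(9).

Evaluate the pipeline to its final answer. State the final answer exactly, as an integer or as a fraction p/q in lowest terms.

11941

Part 1: 20078 = 2 * 10039; sigma = (1 + 2) * (1 + 10039) = 3 * 10040 = 30120; answer 30120
Part 2: A1 = 30120; c = -12; f(3) = -1*(-18) + 3*(13) - 1*(-12) = 69; iterating: f(3)=69, f(4)=-136, f(5)=361, f(6)=-838, f(7)=2057, f(8)=-4932, f(9)=11941; answer 11941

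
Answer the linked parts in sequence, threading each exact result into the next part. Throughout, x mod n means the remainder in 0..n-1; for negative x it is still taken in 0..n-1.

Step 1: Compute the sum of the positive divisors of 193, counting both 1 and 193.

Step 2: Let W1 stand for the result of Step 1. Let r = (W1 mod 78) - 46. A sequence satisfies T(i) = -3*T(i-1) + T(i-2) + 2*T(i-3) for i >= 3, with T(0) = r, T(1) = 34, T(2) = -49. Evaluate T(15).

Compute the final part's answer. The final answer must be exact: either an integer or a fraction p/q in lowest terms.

127894909

Step 1: 193 is prime, so its only divisors are 1 and 193; sigma = 1 + 193 = 194; answer 194
Step 2: W1 = 194; r = -8; T(3) = -3*(-49) + 1*(34) + 2*(-8) = 165; iterating: T(3)=165, T(4)=-476, T(5)=1495, T(6)=-4631, T(7)=14436, T(8)=-44949, T(9)=140021, T(10)=-436140, T(11)=1358543, T(12)=-4231727, T(13)=13181444, T(14)=-41058973, T(15)=127894909; answer 127894909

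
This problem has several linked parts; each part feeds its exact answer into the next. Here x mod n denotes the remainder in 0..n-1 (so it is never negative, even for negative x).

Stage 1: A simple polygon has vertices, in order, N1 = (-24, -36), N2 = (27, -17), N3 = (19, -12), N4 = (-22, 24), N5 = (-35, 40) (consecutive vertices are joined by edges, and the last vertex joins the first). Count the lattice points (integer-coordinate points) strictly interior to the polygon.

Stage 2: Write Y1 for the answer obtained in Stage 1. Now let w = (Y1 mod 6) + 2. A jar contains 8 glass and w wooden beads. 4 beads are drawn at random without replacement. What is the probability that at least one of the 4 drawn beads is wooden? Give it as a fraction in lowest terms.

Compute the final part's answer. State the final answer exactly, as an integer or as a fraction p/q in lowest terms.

85/99

Stage 1: cross terms: (-24*-17 - 27*-36)=1380, (27*-12 - 19*-17)=-1, (19*24 - -22*-12)=192, (-22*40 - -35*24)=-40, (-35*-36 - -24*40)=2220; twice the area = |3751| = 3751; area = 3751/2; boundary points = 1 + 1 + 1 + 1 + 1 = 5; strictly interior points = area - boundary/2 + 1 = 1874; answer 1874
Stage 2: Y1 = 1874; w = 4; total draws C(12,4) = 495; complement C(8,4) = 70; favorable 495 - 70 = 425; P = 85/99; answer 85/99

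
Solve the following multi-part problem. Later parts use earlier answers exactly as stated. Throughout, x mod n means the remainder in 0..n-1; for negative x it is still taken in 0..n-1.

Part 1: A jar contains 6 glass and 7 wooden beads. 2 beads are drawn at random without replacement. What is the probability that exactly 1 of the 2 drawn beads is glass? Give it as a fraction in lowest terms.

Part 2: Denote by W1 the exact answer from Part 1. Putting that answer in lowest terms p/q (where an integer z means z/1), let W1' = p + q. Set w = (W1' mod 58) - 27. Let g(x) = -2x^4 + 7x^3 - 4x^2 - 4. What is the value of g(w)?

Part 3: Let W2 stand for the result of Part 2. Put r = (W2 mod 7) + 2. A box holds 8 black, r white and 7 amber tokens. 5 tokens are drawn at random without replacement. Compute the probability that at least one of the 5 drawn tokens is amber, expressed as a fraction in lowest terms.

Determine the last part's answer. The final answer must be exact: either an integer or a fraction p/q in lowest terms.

Part 1: total draws C(13,2) = 78; favorable C(6,1)*C(7,1) = 42; P = 7/13; answer 7/13
Part 2: W1 = 7/13; threaded value p + q = 20; w = -7; -2*(-7)^4 + 7*(-7)^3 - 4*(-7)^2 - 4 = (-4802) + (-2401) + (-196) + (-4) = -7403; answer -7403
Part 3: W2 = -7403; r = 5; total draws C(20,5) = 15504; complement C(13,5) = 1287; favorable 15504 - 1287 = 14217; P = 4739/5168; answer 4739/5168

4739/5168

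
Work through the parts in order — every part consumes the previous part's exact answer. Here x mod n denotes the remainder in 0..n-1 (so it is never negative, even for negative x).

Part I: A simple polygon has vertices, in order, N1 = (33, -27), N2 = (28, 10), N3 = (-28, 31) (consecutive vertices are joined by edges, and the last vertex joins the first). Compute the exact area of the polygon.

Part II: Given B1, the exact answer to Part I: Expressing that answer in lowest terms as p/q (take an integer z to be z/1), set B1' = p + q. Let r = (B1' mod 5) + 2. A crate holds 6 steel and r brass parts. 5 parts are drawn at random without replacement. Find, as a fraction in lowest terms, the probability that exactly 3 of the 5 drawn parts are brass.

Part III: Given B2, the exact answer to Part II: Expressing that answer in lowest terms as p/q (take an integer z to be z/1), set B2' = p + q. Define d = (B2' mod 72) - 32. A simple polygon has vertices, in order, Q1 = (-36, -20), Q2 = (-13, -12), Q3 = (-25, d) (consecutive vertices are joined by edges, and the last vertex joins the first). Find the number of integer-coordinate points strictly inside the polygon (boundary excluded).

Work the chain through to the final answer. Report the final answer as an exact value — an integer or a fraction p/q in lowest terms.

36

Part I: cross terms: (33*10 - 28*-27)=1086, (28*31 - -28*10)=1148, (-28*-27 - 33*31)=-267; twice the area = |1967| = 1967; area = 1967/2; answer 1967/2
Part II: B1 = 1967/2; threaded value p + q = 1969; r = 6; total draws C(12,5) = 792; favorable C(6,3)*C(6,2) = 300; P = 25/66; answer 25/66
Part III: B2 = 25/66; threaded value p + q = 91; d = -13; cross terms: (-36*-12 - -13*-20)=172, (-13*-13 - -25*-12)=-131, (-25*-20 - -36*-13)=32; twice the area = |73| = 73; area = 73/2; boundary points = 1 + 1 + 1 = 3; strictly interior points = area - boundary/2 + 1 = 36; answer 36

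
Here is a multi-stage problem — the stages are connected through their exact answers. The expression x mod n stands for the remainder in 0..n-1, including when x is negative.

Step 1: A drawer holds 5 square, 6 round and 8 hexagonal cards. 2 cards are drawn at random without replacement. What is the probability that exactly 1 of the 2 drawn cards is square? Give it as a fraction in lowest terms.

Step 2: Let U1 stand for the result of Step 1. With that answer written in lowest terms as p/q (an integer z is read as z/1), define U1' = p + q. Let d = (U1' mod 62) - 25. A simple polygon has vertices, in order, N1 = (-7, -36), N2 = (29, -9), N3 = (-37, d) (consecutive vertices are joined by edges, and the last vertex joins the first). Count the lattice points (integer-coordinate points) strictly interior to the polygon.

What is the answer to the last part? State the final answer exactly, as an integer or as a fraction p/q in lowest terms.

Step 1: total draws C(19,2) = 171; favorable C(5,1)*C(14,1) = 70; P = 70/171; answer 70/171
Step 2: U1 = 70/171; threaded value p + q = 241; d = 30; cross terms: (-7*-9 - 29*-36)=1107, (29*30 - -37*-9)=537, (-37*-36 - -7*30)=1542; twice the area = |3186| = 3186; area = 1593; boundary points = 9 + 3 + 6 = 18; strictly interior points = area - boundary/2 + 1 = 1585; answer 1585

1585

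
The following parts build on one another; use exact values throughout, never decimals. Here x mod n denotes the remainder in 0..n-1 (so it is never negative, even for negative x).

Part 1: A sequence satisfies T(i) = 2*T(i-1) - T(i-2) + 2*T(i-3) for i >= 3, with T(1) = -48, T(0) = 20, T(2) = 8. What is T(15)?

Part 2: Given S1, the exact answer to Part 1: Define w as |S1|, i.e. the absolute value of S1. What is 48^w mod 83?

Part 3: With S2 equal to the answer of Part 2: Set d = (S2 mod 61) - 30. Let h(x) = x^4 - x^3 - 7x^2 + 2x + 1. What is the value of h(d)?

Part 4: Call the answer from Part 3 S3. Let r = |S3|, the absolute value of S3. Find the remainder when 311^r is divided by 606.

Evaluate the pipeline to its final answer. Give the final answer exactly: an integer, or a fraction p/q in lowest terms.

Part 1: T(3) = 2*(8) - 1*(-48) + 2*(20) = 104; iterating: T(3)=104, T(4)=104, T(5)=120, T(6)=344, T(7)=776, T(8)=1448, T(9)=2808, T(10)=5720, T(11)=11528, T(12)=22952, T(13)=45816, T(14)=91736, T(15)=183560; answer 183560
Part 2: S1 = 183560; w = 183560; squarings mod 83: 48^1=48, 48^2=63, 48^4=68, 48^8=59, 48^16=78, 48^32=25, 48^64=44, 48^128=27, 48^256=65, 48^512=75, 48^1024=64, 48^2048=29, 48^4096=11, 48^8192=38, 48^16384=33, 48^32768=10, 48^65536=17, 48^131072=40; 48^183560 = 48^8 * 48^256 * 48^1024 * 48^2048 * 48^16384 * 48^32768 * 48^131072 = 36 (mod 83); answer 36
Part 3: S2 = 36; d = 6; 1*(6)^4 - 1*(6)^3 - 7*(6)^2 + 2*(6)^1 + 1 = (1296) + (-216) + (-252) + (12) + (1) = 841; answer 841
Part 4: S3 = 841; r = 841; squarings mod 606: 311^1=311, 311^2=367, 311^4=157, 311^8=409, 311^16=25, 311^32=19, 311^64=361, 311^128=31, 311^256=355, 311^512=583; 311^841 = 311^1 * 311^8 * 311^64 * 311^256 * 311^512 = 53 (mod 606); answer 53

53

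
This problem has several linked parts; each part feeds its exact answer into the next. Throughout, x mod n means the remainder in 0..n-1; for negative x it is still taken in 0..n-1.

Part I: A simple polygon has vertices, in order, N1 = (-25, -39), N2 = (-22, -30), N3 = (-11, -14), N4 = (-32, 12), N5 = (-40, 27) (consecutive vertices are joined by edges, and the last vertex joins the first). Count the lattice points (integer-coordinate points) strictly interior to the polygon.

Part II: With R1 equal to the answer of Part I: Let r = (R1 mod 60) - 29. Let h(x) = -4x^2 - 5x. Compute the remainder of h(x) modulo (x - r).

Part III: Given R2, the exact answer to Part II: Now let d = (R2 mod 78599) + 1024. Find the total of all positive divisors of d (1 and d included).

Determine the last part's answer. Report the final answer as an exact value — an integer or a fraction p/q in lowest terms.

106160

Part I: cross terms: (-25*-30 - -22*-39)=-108, (-22*-14 - -11*-30)=-22, (-11*12 - -32*-14)=-580, (-32*27 - -40*12)=-384, (-40*-39 - -25*27)=2235; twice the area = |1141| = 1141; area = 1141/2; boundary points = 3 + 1 + 1 + 1 + 3 = 9; strictly interior points = area - boundary/2 + 1 = 567; answer 567
Part II: R1 = 567; r = -2; remainder = value at the root: -4*(-2)^2 - 5*(-2)^1 = (-16) + (10) = -6; answer -6
Part III: R2 = -6; d = 79617; 79617 = 3 * 26539; sigma = (1 + 3) * (1 + 26539) = 4 * 26540 = 106160; answer 106160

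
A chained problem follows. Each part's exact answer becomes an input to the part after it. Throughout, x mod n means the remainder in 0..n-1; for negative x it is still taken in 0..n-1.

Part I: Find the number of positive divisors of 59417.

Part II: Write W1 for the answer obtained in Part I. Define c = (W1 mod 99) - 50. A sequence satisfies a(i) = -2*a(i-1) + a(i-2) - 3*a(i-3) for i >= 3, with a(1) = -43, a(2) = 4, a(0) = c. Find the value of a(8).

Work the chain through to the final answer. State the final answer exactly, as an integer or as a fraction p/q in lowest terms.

Part I: 59417 is prime, so its only divisors are 1 and 59417; count = 2; answer 2
Part II: W1 = 2; c = -48; a(3) = -2*(4) + 1*(-43) - 3*(-48) = 93; iterating: a(3)=93, a(4)=-53, a(5)=187, a(6)=-706, a(7)=1758, a(8)=-4783; answer -4783

-4783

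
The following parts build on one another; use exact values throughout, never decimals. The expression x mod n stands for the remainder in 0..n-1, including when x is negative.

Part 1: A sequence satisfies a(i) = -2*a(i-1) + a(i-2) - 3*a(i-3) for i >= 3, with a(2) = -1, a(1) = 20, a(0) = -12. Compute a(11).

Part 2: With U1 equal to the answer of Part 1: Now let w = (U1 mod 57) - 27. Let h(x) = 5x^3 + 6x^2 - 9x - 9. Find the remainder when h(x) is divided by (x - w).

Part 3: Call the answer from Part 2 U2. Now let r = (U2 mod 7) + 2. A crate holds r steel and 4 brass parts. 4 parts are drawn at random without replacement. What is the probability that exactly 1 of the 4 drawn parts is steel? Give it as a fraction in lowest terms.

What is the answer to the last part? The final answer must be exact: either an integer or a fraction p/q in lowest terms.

Part 1: a(3) = -2*(-1) + 1*(20) - 3*(-12) = 58; iterating: a(3)=58, a(4)=-177, a(5)=415, a(6)=-1181, a(7)=3308, a(8)=-9042, a(9)=24935, a(10)=-68836, a(11)=189733; answer 189733
Part 2: U1 = 189733; w = 10; remainder = value at the root: 5*(10)^3 + 6*(10)^2 - 9*(10)^1 - 9 = (5000) + (600) + (-90) + (-9) = 5501; answer 5501
Part 3: U2 = 5501; r = 8; total draws C(12,4) = 495; favorable C(8,1)*C(4,3) = 32; P = 32/495; answer 32/495

32/495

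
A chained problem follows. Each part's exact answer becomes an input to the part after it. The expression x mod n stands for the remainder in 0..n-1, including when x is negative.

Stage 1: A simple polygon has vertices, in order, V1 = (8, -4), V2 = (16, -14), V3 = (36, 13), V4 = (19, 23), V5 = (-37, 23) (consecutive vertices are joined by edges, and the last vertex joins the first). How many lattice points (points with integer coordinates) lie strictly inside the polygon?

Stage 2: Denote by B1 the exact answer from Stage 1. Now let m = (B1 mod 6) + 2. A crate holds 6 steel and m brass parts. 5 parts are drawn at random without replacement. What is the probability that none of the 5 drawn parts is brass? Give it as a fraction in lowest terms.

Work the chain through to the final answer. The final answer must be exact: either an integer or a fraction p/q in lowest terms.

1/77

Stage 1: cross terms: (8*-14 - 16*-4)=-48, (16*13 - 36*-14)=712, (36*23 - 19*13)=581, (19*23 - -37*23)=1288, (-37*-4 - 8*23)=-36; twice the area = |2497| = 2497; area = 2497/2; boundary points = 2 + 1 + 1 + 56 + 9 = 69; strictly interior points = area - boundary/2 + 1 = 1215; answer 1215
Stage 2: B1 = 1215; m = 5; total draws C(11,5) = 462; favorable C(6,5) = 6; P = 1/77; answer 1/77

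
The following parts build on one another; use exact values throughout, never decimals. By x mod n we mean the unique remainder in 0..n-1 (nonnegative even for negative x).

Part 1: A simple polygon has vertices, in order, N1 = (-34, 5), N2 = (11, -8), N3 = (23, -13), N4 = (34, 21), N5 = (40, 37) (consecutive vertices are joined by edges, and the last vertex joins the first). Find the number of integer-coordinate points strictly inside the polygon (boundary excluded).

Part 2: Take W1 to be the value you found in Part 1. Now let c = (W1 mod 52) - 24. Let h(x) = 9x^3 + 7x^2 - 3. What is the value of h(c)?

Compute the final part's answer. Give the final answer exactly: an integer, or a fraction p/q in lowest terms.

Part 1: cross terms: (-34*-8 - 11*5)=217, (11*-13 - 23*-8)=41, (23*21 - 34*-13)=925, (34*37 - 40*21)=418, (40*5 - -34*37)=1458; twice the area = |3059| = 3059; area = 3059/2; boundary points = 1 + 1 + 1 + 2 + 2 = 7; strictly interior points = area - boundary/2 + 1 = 1527; answer 1527
Part 2: W1 = 1527; c = -5; 9*(-5)^3 + 7*(-5)^2 - 3 = (-1125) + (175) + (-3) = -953; answer -953

-953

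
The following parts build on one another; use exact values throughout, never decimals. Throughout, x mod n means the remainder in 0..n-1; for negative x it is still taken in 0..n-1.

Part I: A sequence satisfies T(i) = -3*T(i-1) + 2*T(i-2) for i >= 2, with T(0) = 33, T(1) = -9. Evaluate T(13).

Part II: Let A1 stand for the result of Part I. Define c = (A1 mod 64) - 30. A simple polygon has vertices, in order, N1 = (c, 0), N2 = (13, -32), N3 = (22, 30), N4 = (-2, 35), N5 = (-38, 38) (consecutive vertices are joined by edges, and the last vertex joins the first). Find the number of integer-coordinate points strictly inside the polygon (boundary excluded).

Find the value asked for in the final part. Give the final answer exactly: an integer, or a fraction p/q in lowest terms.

Part I: T(2) = -3*(-9) + 2*(33) = 93; iterating: T(2)=93, T(3)=-297, T(4)=1077, T(5)=-3825, T(6)=13629, T(7)=-48537, T(8)=172869, T(9)=-615681, T(10)=2192781, T(11)=-7809705, T(12)=27814677, T(13)=-99063441; answer -99063441
Part II: A1 = -99063441; c = 17; cross terms: (17*-32 - 13*0)=-544, (13*30 - 22*-32)=1094, (22*35 - -2*30)=830, (-2*38 - -38*35)=1254, (-38*0 - 17*38)=-646; twice the area = |1988| = 1988; area = 994; boundary points = 4 + 1 + 1 + 3 + 1 = 10; strictly interior points = area - boundary/2 + 1 = 990; answer 990

990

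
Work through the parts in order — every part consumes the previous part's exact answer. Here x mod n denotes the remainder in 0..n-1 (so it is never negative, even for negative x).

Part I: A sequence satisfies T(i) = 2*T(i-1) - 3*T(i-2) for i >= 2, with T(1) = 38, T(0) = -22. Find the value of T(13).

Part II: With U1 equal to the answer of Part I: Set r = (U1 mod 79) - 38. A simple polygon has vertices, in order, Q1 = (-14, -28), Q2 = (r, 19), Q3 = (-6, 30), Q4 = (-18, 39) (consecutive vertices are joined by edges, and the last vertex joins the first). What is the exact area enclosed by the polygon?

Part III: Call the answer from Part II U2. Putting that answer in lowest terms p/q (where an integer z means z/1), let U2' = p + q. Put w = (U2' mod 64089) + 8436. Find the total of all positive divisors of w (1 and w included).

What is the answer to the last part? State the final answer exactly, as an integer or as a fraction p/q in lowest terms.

11088

Part I: T(2) = 2*(38) - 3*(-22) = 142; iterating: T(2)=142, T(3)=170, T(4)=-86, T(5)=-682, T(6)=-1106, T(7)=-166, T(8)=2986, T(9)=6470, T(10)=3982, T(11)=-11446, T(12)=-34838, T(13)=-35338; answer -35338
Part II: U1 = -35338; r = 16; cross terms: (-14*19 - 16*-28)=182, (16*30 - -6*19)=594, (-6*39 - -18*30)=306, (-18*-28 - -14*39)=1050; twice the area = |2132| = 2132; area = 1066; answer 1066
Part III: U2 = 1066; threaded value p + q = 1067; w = 9503; 9503 = 13 * 17 * 43; sigma = (1 + 13) * (1 + 17) * (1 + 43) = 14 * 18 * 44 = 11088; answer 11088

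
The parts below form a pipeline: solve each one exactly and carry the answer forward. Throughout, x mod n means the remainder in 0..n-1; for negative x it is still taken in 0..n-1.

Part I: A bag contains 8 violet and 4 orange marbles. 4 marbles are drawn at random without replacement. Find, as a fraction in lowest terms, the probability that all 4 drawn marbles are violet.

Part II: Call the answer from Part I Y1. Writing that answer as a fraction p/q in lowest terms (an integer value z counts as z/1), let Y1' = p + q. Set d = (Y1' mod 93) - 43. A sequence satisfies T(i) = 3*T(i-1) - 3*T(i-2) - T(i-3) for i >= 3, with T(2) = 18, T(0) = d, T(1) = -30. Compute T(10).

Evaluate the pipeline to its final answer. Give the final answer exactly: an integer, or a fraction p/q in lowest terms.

Part I: total draws C(12,4) = 495; favorable C(8,4) = 70; P = 14/99; answer 14/99
Part II: Y1 = 14/99; threaded value p + q = 113; d = -23; T(3) = 3*(18) - 3*(-30) - 1*(-23) = 167; iterating: T(3)=167, T(4)=477, T(5)=912, T(6)=1138, T(7)=201, T(8)=-3723, T(9)=-12910, T(10)=-27762; answer -27762

-27762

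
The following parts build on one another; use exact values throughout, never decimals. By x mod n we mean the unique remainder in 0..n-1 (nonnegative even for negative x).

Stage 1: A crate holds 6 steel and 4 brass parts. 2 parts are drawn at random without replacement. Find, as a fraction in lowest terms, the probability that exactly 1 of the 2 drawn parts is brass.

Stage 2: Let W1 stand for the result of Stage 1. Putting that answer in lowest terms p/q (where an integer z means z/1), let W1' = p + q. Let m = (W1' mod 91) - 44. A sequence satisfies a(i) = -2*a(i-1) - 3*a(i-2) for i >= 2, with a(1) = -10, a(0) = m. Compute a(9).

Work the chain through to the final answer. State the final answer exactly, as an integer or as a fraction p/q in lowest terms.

-4258

Stage 1: total draws C(10,2) = 45; favorable C(4,1)*C(6,1) = 24; P = 8/15; answer 8/15
Stage 2: W1 = 8/15; threaded value p + q = 23; m = -21; a(2) = -2*(-10) - 3*(-21) = 83; iterating: a(2)=83, a(3)=-136, a(4)=23, a(5)=362, a(6)=-793, a(7)=500, a(8)=1379, a(9)=-4258; answer -4258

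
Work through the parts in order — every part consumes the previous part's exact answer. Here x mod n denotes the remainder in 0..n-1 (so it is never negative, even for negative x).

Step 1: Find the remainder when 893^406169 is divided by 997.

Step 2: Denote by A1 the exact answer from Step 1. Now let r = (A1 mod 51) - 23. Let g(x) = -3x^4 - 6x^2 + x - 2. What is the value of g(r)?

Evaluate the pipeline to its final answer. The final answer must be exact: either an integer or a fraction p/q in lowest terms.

Step 1: squarings mod 997: 893^1=893, 893^2=846, 893^4=867, 893^8=948, 893^16=407, 893^32=147, 893^64=672, 893^128=940, 893^256=258, 893^512=762, 893^1024=390, 893^2048=556, 893^4096=66, 893^8192=368, 893^16384=829, 893^32768=308, 893^65536=149, 893^131072=267, 893^262144=502; 893^406169 = 893^1 * 893^8 * 893^16 * 893^128 * 893^512 * 893^4096 * 893^8192 * 893^131072 * 893^262144 = 456 (mod 997); answer 456
Step 2: A1 = 456; r = 25; -3*(25)^4 - 6*(25)^2 + 1*(25)^1 - 2 = (-1171875) + (-3750) + (25) + (-2) = -1175602; answer -1175602

-1175602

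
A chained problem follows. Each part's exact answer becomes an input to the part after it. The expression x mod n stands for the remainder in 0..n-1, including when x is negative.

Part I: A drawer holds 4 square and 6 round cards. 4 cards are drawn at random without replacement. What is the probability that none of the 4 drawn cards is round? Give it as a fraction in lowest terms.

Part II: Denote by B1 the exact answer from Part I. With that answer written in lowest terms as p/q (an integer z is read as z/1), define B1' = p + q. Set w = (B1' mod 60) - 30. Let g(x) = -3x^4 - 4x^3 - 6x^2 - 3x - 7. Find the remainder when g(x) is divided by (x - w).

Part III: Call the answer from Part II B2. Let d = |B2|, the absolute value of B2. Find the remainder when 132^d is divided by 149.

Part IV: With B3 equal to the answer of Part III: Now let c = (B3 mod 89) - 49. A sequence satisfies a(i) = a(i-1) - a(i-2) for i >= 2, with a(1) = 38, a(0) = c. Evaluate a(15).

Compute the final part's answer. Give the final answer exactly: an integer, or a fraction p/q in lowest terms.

Part I: total draws C(10,4) = 210; favorable C(4,4) = 1; P = 1/210; answer 1/210
Part II: B1 = 1/210; threaded value p + q = 211; w = 1; remainder = value at the root: -3*(1)^4 - 4*(1)^3 - 6*(1)^2 - 3*(1)^1 - 7 = (-3) + (-4) + (-6) + (-3) + (-7) = -23; answer -23
Part III: B2 = -23; d = 23; squarings mod 149: 132^1=132, 132^2=140, 132^4=81, 132^8=5, 132^16=25; 132^23 = 132^1 * 132^2 * 132^4 * 132^16 = 54 (mod 149); answer 54
Part IV: B3 = 54; c = 5; a(2) = 1*(38) - 1*(5) = 33; iterating: a(2)=33, a(3)=-5, a(4)=-38, a(5)=-33, a(6)=5, a(7)=38, a(8)=33, a(9)=-5, a(10)=-38, a(11)=-33, a(12)=5, a(13)=38, a(14)=33, a(15)=-5; answer -5

-5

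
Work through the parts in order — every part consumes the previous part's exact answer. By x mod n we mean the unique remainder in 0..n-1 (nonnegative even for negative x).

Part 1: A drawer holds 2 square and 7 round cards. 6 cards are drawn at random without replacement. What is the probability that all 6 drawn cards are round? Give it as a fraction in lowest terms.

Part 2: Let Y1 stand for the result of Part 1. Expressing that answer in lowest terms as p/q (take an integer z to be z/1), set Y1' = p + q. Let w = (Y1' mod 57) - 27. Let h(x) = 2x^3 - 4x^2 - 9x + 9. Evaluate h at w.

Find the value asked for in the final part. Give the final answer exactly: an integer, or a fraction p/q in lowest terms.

-6137

Part 1: total draws C(9,6) = 84; favorable C(7,6) = 7; P = 1/12; answer 1/12
Part 2: Y1 = 1/12; threaded value p + q = 13; w = -14; 2*(-14)^3 - 4*(-14)^2 - 9*(-14)^1 + 9 = (-5488) + (-784) + (126) + (9) = -6137; answer -6137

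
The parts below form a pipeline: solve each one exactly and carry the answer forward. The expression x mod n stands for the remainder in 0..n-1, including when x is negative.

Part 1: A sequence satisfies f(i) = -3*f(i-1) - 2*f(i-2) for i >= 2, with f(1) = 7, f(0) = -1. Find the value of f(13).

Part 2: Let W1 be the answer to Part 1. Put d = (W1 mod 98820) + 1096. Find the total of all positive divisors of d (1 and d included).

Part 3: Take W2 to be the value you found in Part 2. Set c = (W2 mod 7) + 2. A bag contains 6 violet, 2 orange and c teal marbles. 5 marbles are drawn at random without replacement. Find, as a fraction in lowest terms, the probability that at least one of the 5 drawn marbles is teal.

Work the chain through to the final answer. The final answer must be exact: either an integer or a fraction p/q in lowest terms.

Part 1: f(2) = -3*(7) - 2*(-1) = -19; iterating: f(2)=-19, f(3)=43, f(4)=-91, f(5)=187, f(6)=-379, f(7)=763, f(8)=-1531, f(9)=3067, f(10)=-6139, f(11)=12283, f(12)=-24571, f(13)=49147; answer 49147
Part 2: W1 = 49147; d = 50243; 50243 = 47 * 1069; sigma = (1 + 47) * (1 + 1069) = 48 * 1070 = 51360; answer 51360
Part 3: W2 = 51360; c = 3; total draws C(11,5) = 462; complement C(8,5) = 56; favorable 462 - 56 = 406; P = 29/33; answer 29/33

29/33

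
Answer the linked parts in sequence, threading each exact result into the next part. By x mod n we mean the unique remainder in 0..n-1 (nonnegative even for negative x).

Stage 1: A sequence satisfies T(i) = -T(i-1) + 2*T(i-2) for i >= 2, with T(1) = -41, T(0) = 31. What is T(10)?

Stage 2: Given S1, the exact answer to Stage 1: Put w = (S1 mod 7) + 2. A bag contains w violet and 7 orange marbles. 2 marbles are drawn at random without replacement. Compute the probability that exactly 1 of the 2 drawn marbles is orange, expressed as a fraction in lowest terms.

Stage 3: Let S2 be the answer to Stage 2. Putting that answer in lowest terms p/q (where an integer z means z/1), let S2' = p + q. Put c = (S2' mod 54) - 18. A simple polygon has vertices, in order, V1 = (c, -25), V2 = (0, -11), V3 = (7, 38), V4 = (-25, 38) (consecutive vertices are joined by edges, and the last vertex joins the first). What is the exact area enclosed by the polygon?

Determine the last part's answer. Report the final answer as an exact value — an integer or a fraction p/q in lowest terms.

Stage 1: T(2) = -1*(-41) + 2*(31) = 103; iterating: T(2)=103, T(3)=-185, T(4)=391, T(5)=-761, T(6)=1543, T(7)=-3065, T(8)=6151, T(9)=-12281, T(10)=24583; answer 24583
Stage 2: S1 = 24583; w = 8; total draws C(15,2) = 105; favorable C(7,1)*C(8,1) = 56; P = 8/15; answer 8/15
Stage 3: S2 = 8/15; threaded value p + q = 23; c = 5; cross terms: (5*-11 - 0*-25)=-55, (0*38 - 7*-11)=77, (7*38 - -25*38)=1216, (-25*-25 - 5*38)=435; twice the area = |1673| = 1673; area = 1673/2; answer 1673/2

1673/2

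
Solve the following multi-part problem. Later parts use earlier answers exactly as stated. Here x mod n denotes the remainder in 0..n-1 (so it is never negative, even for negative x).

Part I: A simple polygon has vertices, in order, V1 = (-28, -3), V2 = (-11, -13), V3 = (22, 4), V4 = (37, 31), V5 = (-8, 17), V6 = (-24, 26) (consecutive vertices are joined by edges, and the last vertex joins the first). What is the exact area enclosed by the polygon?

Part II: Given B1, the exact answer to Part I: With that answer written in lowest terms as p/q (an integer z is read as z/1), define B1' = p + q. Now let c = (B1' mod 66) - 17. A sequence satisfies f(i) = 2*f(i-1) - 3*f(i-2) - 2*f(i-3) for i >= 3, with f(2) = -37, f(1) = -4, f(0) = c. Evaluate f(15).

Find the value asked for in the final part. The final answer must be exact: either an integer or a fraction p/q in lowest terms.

-135190

Part I: cross terms: (-28*-13 - -11*-3)=331, (-11*4 - 22*-13)=242, (22*31 - 37*4)=534, (37*17 - -8*31)=877, (-8*26 - -24*17)=200, (-24*-3 - -28*26)=800; twice the area = |2984| = 2984; area = 1492; answer 1492
Part II: B1 = 1492; threaded value p + q = 1493; c = 24; f(3) = 2*(-37) - 3*(-4) - 2*(24) = -110; iterating: f(3)=-110, f(4)=-101, f(5)=202, f(6)=927, f(7)=1450, f(8)=-285, f(9)=-6774, f(10)=-15593, f(11)=-10294, f(12)=39739, f(13)=141546, f(14)=184463, f(15)=-135190; answer -135190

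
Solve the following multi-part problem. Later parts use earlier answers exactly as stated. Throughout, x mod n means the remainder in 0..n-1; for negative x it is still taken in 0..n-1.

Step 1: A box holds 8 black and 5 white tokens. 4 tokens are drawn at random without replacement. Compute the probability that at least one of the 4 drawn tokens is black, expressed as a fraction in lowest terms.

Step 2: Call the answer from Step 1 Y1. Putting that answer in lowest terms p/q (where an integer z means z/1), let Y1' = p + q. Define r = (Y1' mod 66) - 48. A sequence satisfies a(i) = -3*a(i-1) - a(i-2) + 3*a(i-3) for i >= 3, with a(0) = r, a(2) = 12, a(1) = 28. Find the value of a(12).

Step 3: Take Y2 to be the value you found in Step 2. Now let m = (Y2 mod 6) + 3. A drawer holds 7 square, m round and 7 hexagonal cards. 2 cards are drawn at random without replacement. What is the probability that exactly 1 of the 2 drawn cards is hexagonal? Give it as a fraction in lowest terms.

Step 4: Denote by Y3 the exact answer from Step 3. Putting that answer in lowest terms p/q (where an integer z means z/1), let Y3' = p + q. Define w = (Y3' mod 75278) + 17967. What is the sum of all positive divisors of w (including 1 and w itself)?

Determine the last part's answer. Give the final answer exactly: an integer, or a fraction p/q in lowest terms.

Step 1: total draws C(13,4) = 715; complement C(5,4) = 5; favorable 715 - 5 = 710; P = 142/143; answer 142/143
Step 2: Y1 = 142/143; threaded value p + q = 285; r = -27; a(3) = -3*(12) - 1*(28) + 3*(-27) = -145; iterating: a(3)=-145, a(4)=507, a(5)=-1340, a(6)=3078, a(7)=-6373, a(8)=12021, a(9)=-20456, a(10)=30228, a(11)=-34165, a(12)=10899; answer 10899
Step 3: Y2 = 10899; m = 6; total draws C(20,2) = 190; favorable C(7,1)*C(13,1) = 91; P = 91/190; answer 91/190
Step 4: Y3 = 91/190; threaded value p + q = 281; w = 18248; 18248 = 2^3 * 2281; sigma = (1 + 2 + 4 + 8) * (1 + 2281) = 15 * 2282 = 34230; answer 34230

34230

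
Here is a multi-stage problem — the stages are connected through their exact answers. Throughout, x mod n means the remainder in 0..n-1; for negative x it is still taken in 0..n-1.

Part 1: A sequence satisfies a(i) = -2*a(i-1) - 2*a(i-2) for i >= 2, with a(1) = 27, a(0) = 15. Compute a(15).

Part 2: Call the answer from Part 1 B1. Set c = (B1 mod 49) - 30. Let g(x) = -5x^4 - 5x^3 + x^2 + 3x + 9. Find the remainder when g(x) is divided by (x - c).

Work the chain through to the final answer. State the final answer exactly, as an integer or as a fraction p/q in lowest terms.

Part 1: a(2) = -2*(27) - 2*(15) = -84; iterating: a(2)=-84, a(3)=114, a(4)=-60, a(5)=-108, a(6)=336, a(7)=-456, a(8)=240, a(9)=432, a(10)=-1344, a(11)=1824, a(12)=-960, a(13)=-1728, a(14)=5376, a(15)=-7296; answer -7296
Part 2: B1 = -7296; c = -25; remainder = value at the root: -5*(-25)^4 - 5*(-25)^3 + 1*(-25)^2 + 3*(-25)^1 + 9 = (-1953125) + (78125) + (625) + (-75) + (9) = -1874441; answer -1874441

-1874441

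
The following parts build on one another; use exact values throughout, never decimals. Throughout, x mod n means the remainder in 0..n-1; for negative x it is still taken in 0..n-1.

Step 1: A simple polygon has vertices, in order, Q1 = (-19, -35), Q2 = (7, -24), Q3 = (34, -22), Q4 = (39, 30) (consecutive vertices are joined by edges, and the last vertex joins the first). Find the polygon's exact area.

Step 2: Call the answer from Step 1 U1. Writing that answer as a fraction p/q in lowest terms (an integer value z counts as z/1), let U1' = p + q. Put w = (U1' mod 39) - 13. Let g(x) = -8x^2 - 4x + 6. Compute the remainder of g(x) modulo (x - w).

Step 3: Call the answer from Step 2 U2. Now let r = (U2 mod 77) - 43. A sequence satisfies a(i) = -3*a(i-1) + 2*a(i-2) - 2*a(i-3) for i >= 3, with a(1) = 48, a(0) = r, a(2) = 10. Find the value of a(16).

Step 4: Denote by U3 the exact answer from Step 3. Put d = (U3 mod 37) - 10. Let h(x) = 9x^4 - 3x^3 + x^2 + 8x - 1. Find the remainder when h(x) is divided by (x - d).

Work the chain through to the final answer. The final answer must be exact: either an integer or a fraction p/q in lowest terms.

1416559

Step 1: cross terms: (-19*-24 - 7*-35)=701, (7*-22 - 34*-24)=662, (34*30 - 39*-22)=1878, (39*-35 - -19*30)=-795; twice the area = |2446| = 2446; area = 1223; answer 1223
Step 2: U1 = 1223; threaded value p + q = 1224; w = 2; remainder = value at the root: -8*(2)^2 - 4*(2)^1 + 6 = (-32) + (-8) + (6) = -34; answer -34
Step 3: U2 = -34; r = 0; a(3) = -3*(10) + 2*(48) - 2*(0) = 66; iterating: a(3)=66, a(4)=-274, a(5)=934, a(6)=-3482, a(7)=12862, a(8)=-47418, a(9)=174942, a(10)=-645386, a(11)=2380878, a(12)=-8783290, a(13)=32402398, a(14)=-119535530, a(15)=440977966, a(16)=-1626809754; answer -1626809754
Step 4: U3 = -1626809754; d = 20; remainder = value at the root: 9*(20)^4 - 3*(20)^3 + 1*(20)^2 + 8*(20)^1 - 1 = (1440000) + (-24000) + (400) + (160) + (-1) = 1416559; answer 1416559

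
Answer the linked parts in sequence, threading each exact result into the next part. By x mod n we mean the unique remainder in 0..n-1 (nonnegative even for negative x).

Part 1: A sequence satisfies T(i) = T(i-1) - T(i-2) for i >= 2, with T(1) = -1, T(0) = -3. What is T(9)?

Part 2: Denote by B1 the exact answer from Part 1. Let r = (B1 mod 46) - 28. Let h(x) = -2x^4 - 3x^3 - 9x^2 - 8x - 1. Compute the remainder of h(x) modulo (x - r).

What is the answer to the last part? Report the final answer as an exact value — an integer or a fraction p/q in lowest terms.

-739801

Part 1: T(2) = 1*(-1) - 1*(-3) = 2; iterating: T(2)=2, T(3)=3, T(4)=1, T(5)=-2, T(6)=-3, T(7)=-1, T(8)=2, T(9)=3; answer 3
Part 2: B1 = 3; r = -25; remainder = value at the root: -2*(-25)^4 - 3*(-25)^3 - 9*(-25)^2 - 8*(-25)^1 - 1 = (-781250) + (46875) + (-5625) + (200) + (-1) = -739801; answer -739801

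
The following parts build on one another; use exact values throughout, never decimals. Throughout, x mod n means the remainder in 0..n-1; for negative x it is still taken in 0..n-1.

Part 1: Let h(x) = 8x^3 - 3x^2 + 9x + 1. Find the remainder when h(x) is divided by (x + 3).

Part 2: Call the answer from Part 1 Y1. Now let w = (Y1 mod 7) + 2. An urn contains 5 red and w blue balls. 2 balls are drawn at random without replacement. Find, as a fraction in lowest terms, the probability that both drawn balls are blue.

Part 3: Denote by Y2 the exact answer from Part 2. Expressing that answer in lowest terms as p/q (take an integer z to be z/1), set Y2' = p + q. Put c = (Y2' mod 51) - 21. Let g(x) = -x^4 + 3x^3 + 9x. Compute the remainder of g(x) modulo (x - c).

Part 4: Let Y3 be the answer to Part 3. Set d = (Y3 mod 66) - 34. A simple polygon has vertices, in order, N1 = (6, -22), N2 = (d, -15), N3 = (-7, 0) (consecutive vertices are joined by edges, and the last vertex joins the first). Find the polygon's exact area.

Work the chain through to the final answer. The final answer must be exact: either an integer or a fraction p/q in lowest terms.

Part 1: remainder = value at the root: 8*(-3)^3 - 3*(-3)^2 + 9*(-3)^1 + 1 = (-216) + (-27) + (-27) + (1) = -269; answer -269
Part 2: Y1 = -269; w = 6; total draws C(11,2) = 55; favorable C(6,2) = 15; P = 3/11; answer 3/11
Part 3: Y2 = 3/11; threaded value p + q = 14; c = -7; remainder = value at the root: -1*(-7)^4 + 3*(-7)^3 + 9*(-7)^1 = (-2401) + (-1029) + (-63) = -3493; answer -3493
Part 4: Y3 = -3493; d = -29; cross terms: (6*-15 - -29*-22)=-728, (-29*0 - -7*-15)=-105, (-7*-22 - 6*0)=154; twice the area = |-679| = 679; area = 679/2; answer 679/2

679/2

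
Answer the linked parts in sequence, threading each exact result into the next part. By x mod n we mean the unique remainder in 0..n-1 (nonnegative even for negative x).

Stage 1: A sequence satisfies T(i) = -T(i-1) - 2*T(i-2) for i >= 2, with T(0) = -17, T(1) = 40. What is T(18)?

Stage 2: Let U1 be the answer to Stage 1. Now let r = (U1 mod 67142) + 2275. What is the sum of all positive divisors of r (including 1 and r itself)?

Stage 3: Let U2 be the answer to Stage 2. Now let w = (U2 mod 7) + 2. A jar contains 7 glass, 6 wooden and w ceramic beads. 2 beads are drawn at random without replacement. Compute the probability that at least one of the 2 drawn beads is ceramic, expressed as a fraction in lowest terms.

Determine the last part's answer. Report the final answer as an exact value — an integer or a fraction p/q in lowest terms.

56/95

Stage 1: T(2) = -1*(40) - 2*(-17) = -6; iterating: T(2)=-6, T(3)=-74, T(4)=86, T(5)=62, T(6)=-234, T(7)=110, T(8)=358, T(9)=-578, T(10)=-138, T(11)=1294, T(12)=-1018, T(13)=-1570, T(14)=3606, T(15)=-466, T(16)=-6746, T(17)=7678, T(18)=5814; answer 5814
Stage 2: U1 = 5814; r = 8089; 8089 is prime, so its only divisors are 1 and 8089; sigma = 1 + 8089 = 8090; answer 8090
Stage 3: U2 = 8090; w = 7; total draws C(20,2) = 190; complement C(13,2) = 78; favorable 190 - 78 = 112; P = 56/95; answer 56/95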